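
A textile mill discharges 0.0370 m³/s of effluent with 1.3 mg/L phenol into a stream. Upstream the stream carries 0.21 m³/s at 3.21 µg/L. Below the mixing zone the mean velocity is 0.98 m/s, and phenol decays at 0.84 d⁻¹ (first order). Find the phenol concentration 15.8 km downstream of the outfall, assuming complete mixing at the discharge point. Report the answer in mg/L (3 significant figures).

0.169 mg/L

3.21 µg/L = 0.00321 mg/L.
After complete mixing, C₀ = (0.037·1.3 + 0.21·0.00321) / 0.247 = 0.1975 mg/L.
Travel time t = 1.58e+04 m / 0.98 m/s = 1.612e+04 s = 0.1866 d.
C = 0.1975·exp(−0.84·0.1866) = 0.1975·0.8549 = 0.1688 mg/L.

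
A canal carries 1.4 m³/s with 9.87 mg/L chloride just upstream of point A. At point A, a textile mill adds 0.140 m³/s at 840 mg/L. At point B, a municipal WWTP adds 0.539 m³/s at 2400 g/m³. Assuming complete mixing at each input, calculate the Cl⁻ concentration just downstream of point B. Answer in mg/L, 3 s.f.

After input A: C = (1.4·9.87 + 0.14·840) / 1.54 = 85.34 mg/L.
After input B: C = (1.54·85.34 + 0.539·2400) / 2.079 = 685.4 mg/L.

685 mg/L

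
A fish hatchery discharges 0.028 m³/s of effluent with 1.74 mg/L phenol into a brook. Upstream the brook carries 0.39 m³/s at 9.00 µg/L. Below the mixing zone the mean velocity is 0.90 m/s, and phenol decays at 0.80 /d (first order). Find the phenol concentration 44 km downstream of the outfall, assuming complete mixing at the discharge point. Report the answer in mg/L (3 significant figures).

0.0795 mg/L

9.00 µg/L = 0.009 mg/L.
After complete mixing, C₀ = (0.028·1.74 + 0.39·0.009) / 0.418 = 0.125 mg/L.
Travel time t = 4.4e+04 m / 0.90 m/s = 4.889e+04 s = 0.5658 d.
C = 0.125·exp(−0.80·0.5658) = 0.125·0.6359 = 0.07946 mg/L.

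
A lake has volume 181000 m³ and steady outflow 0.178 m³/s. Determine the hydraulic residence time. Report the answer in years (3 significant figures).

Q = 0.178 m³/s × 3.156e+07 s/yr = 5.617e+06 m³/yr.
Hydraulic residence time τ = V/Q = 181000/5.617e+06 = 0.03222 yr.

0.0322 yr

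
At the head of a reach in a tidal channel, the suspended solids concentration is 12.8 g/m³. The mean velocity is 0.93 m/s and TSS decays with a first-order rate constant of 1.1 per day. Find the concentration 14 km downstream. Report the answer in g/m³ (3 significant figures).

10.6 g/m³

Travel time t = 14 km / 0.93 m/s = 1.4e+04/0.93 = 1.505e+04 s = 0.1742 d.
First-order decay: C = 12.8·exp(−1.1·0.1742) = 12.8·0.8256 = 10.57 g/m³.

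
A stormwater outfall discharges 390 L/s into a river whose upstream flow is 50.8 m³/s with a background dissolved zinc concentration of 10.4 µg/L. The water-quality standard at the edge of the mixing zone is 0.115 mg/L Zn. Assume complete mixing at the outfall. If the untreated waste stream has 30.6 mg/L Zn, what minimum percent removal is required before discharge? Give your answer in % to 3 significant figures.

390 L/s = 0.39 m³/s.
10.4 µg/L = 0.0104 mg/L.
Mass balance: 0.115·51.19 = 0.39·Cₑ + 50.8·0.0104.
Cₑ = (5.887 − 0.5283) / 0.39 = 13.74 mg/L.
Required removal = 1 − 13.74/30.6 = 55.1 %.

55.1 %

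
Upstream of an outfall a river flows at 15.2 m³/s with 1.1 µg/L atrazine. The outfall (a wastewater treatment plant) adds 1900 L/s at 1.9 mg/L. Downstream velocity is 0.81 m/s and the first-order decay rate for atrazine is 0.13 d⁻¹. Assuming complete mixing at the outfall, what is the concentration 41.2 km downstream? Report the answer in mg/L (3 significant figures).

1900 L/s = 1.9 m³/s.
1.1 µg/L = 0.0011 mg/L.
After complete mixing, C₀ = (1.9·1.9 + 15.2·0.0011) / 17.1 = 0.2121 mg/L.
Travel time t = 4.12e+04 m / 0.81 m/s = 5.086e+04 s = 0.5887 d.
C = 0.2121·exp(−0.13·0.5887) = 0.2121·0.9263 = 0.1965 mg/L.

0.196 mg/L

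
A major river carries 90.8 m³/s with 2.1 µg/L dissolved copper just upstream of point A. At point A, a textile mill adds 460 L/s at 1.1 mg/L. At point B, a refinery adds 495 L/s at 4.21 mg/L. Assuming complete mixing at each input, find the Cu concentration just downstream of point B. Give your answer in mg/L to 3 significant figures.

0.0303 mg/L

2.1 µg/L = 0.0021 mg/L.
460 L/s = 0.46 m³/s.
After input A: C = (90.8·0.0021 + 0.46·1.1) / 91.26 = 0.007634 mg/L.
495 L/s = 0.495 m³/s.
After input B: C = (91.26·0.007634 + 0.495·4.21) / 91.75 = 0.0303 mg/L.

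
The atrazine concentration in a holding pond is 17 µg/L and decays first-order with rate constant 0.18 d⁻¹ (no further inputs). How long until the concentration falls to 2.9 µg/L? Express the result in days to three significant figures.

9.83 d

t = ln(C₀/C)/k = ln(17/2.9)/0.18 = 1.769/0.18 = 9.825 d.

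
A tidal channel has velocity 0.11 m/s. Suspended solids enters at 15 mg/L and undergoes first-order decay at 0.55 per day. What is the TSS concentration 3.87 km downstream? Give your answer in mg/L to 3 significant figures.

12.0 mg/L

Travel time t = 3.87 km / 0.11 m/s = 3870/0.11 = 3.518e+04 s = 0.4072 d.
First-order decay: C = 15·exp(−0.55·0.4072) = 15·0.7993 = 11.99 mg/L.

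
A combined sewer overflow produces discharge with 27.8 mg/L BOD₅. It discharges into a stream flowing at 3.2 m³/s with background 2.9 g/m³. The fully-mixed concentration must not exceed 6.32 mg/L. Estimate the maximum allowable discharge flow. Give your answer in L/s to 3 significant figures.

509 L/s

Mass balance at complete mixing: C_std·(Q_w + Q_r) = Q_w·C_e + Q_r·C_b.
Rearranging, Q_w = Q_r·(C_std − C_b)/(C_e − C_std) = 3.2·(6.32 − 2.9) / (27.8 − 6.32) = 0.5095 m³/s.
= 509.5 L/s.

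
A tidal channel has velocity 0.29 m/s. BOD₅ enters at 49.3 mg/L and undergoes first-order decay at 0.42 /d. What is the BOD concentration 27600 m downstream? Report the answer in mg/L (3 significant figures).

31.0 mg/L

Travel time t = 27600 m / 0.29 m/s = 2.76e+04/0.29 = 9.517e+04 s = 1.102 d.
First-order decay: C = 49.3·exp(−0.42·1.102) = 49.3·0.6296 = 31.04 mg/L.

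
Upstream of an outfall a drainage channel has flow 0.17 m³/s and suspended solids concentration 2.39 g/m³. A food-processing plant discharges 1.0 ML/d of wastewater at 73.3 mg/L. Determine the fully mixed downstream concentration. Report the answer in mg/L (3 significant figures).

1.0 ML/d = 0.01157 m³/s.
Flow-weighted mixing gives C = (0.01157·73.3 + 0.17·2.39) / (0.01157 + 0.17) = 1.255/0.1816 = 6.91 mg/L.

6.91 mg/L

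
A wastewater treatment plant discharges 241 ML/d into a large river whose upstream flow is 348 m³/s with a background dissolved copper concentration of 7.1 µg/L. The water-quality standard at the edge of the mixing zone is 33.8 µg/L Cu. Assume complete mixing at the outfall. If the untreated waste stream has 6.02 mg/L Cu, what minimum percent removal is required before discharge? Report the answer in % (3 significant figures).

241 ML/d = 2.789 m³/s.
7.1 µg/L = 0.0071 mg/L.
33.8 µg/L = 0.0338 mg/L.
Mass balance: 0.0338·350.8 = 2.789·Cₑ + 348·0.0071.
Cₑ = (11.86 − 2.471) / 2.789 = 3.365 mg/L.
Required removal = 1 − 3.365/6.02 = 44.1 %.

44.1 %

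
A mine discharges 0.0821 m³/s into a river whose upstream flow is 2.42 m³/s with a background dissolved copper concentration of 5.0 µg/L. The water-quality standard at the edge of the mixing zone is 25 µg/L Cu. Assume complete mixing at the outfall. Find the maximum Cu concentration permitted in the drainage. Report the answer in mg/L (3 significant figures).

5.0 µg/L = 0.005 mg/L.
25 µg/L = 0.025 mg/L.
Mass balance: 0.025·2.502 = 0.0821·Cₑ + 2.42·0.005.
Cₑ = (0.06255 − 0.0121) / 0.0821 = 0.6145 mg/L.

0.615 mg/L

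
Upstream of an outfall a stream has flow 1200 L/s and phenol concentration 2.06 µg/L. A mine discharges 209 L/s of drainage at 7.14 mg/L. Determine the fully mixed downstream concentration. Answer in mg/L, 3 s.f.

209 L/s = 0.209 m³/s.
1200 L/s = 1.2 m³/s.
2.06 µg/L = 0.00206 mg/L.
Flow-weighted mixing gives C = (0.209·7.14 + 1.2·0.00206) / (0.209 + 1.2) = 1.495/1.409 = 1.061 mg/L.

1.06 mg/L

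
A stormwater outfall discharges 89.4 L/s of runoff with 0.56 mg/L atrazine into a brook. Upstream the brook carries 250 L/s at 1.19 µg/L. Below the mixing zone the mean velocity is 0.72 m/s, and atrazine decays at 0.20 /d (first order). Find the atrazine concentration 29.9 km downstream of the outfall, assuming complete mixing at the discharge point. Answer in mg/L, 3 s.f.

0.135 mg/L

89.4 L/s = 0.0894 m³/s.
250 L/s = 0.25 m³/s.
1.19 µg/L = 0.00119 mg/L.
After complete mixing, C₀ = (0.0894·0.56 + 0.25·0.00119) / 0.3394 = 0.1484 mg/L.
Travel time t = 2.99e+04 m / 0.72 m/s = 4.153e+04 s = 0.4806 d.
C = 0.1484·exp(−0.20·0.4806) = 0.1484·0.9083 = 0.1348 mg/L.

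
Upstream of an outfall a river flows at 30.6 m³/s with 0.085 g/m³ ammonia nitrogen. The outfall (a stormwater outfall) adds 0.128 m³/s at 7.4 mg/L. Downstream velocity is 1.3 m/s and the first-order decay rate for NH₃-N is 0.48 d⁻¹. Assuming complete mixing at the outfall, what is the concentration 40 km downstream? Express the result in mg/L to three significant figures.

0.0973 mg/L

After complete mixing, C₀ = (0.128·7.4 + 30.6·0.085) / 30.73 = 0.1155 mg/L.
Travel time t = 4e+04 m / 1.3 m/s = 3.077e+04 s = 0.3561 d.
C = 0.1155·exp(−0.48·0.3561) = 0.1155·0.8429 = 0.09733 mg/L.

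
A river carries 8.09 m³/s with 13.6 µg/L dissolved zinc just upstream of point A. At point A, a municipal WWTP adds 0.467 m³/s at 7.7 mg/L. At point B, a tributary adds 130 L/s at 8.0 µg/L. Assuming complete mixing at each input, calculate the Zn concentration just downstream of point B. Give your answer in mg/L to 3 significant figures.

13.6 µg/L = 0.0136 mg/L.
After input A: C = (8.09·0.0136 + 0.467·7.7) / 8.557 = 0.4331 mg/L.
130 L/s = 0.13 m³/s.
8.0 µg/L = 0.008 mg/L.
After input B: C = (8.557·0.4331 + 0.13·0.008) / 8.687 = 0.4267 mg/L.

0.427 mg/L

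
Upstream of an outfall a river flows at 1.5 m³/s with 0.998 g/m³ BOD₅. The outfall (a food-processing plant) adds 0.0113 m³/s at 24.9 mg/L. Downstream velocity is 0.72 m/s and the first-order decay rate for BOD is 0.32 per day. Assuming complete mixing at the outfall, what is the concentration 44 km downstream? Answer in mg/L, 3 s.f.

After complete mixing, C₀ = (0.0113·24.9 + 1.5·0.998) / 1.511 = 1.177 mg/L.
Travel time t = 4.4e+04 m / 0.72 m/s = 6.111e+04 s = 0.7073 d.
C = 1.177·exp(−0.32·0.7073) = 1.177·0.7974 = 0.9384 mg/L.

0.938 mg/L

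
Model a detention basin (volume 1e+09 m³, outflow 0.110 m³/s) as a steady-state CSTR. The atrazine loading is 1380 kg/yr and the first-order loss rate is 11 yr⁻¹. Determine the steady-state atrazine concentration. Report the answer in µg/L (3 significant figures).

Outflow Q = 0.110 m³/s × 3.156e+07 s/yr = 3.471e+06 m³/yr.
Steady-state CSTR mass balance: W = Q·C + k·V·C, so C = W/(Q + kV).
Q + kV = 3.471e+06 + 11·1e+09 = 1.1e+10 m³/yr.
C = 1380/1.1e+10 = 1.254e-07 kg/m³ = 0.0001254 mg/L = 0.1254 µg/L.

0.125 µg/L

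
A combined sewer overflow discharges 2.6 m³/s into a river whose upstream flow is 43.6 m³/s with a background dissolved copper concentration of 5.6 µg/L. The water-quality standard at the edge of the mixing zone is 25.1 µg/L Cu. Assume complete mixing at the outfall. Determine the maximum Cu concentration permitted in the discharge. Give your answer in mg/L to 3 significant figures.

0.352 mg/L

5.6 µg/L = 0.0056 mg/L.
25.1 µg/L = 0.0251 mg/L.
Mass balance: 0.0251·46.2 = 2.6·Cₑ + 43.6·0.0056.
Cₑ = (1.16 − 0.2442) / 2.6 = 0.3521 mg/L.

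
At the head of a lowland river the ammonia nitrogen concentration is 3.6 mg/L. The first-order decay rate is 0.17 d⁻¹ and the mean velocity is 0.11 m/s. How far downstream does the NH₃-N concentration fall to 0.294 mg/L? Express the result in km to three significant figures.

From C = C₀·e^(−kt), t = ln(C₀/C)/k = ln(3.6/0.294)/0.17 = 2.505/0.17 = 14.74 d.
Distance = v·t = 0.11 m/s × 1.273e+06 s = 1.401e+05 m = 140.1 km.

140 km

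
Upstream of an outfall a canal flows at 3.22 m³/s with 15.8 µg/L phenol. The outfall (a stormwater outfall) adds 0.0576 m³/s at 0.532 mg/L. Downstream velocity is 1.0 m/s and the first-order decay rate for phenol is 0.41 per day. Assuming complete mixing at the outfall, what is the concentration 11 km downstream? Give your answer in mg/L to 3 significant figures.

0.0236 mg/L

15.8 µg/L = 0.0158 mg/L.
After complete mixing, C₀ = (0.0576·0.532 + 3.22·0.0158) / 3.278 = 0.02487 mg/L.
Travel time t = 1.1e+04 m / 1.0 m/s = 1.1e+04 s = 0.1273 d.
C = 0.02487·exp(−0.41·0.1273) = 0.02487·0.9491 = 0.02361 mg/L.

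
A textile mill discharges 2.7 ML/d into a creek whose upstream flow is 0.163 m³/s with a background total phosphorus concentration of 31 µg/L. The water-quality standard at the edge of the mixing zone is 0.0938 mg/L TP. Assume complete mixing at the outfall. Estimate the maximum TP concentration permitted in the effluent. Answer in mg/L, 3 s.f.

2.7 ML/d = 0.03125 m³/s.
31 µg/L = 0.031 mg/L.
Mass balance: 0.0938·0.1943 = 0.03125·Cₑ + 0.163·0.031.
Cₑ = (0.01822 − 0.005053) / 0.03125 = 0.4214 mg/L.

0.421 mg/L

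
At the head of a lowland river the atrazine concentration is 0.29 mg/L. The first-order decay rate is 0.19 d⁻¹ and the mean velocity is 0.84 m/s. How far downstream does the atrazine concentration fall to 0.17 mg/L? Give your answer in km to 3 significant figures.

From C = C₀·e^(−kt), t = ln(C₀/C)/k = ln(0.29/0.17)/0.19 = 0.5341/0.19 = 2.811 d.
Distance = v·t = 0.84 m/s × 2.429e+05 s = 2.04e+05 m = 204 km.

204 km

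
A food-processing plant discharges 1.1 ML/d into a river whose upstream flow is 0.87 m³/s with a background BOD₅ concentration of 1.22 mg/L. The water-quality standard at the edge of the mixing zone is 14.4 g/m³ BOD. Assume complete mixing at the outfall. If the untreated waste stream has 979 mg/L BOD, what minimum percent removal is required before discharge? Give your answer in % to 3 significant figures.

6.53 %

1.1 ML/d = 0.01273 m³/s.
Mass balance: 14.4·0.8827 = 0.01273·Cₑ + 0.87·1.22.
Cₑ = (12.71 − 1.061) / 0.01273 = 915 mg/L.
Required removal = 1 − 915/979 = 6.532 %.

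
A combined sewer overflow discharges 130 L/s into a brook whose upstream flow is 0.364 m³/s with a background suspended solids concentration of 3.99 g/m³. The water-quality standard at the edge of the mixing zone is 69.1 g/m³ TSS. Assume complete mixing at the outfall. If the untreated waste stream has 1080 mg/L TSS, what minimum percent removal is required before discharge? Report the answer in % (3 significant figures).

130 L/s = 0.13 m³/s.
Mass balance: 69.1·0.494 = 0.13·Cₑ + 0.364·3.99.
Cₑ = (34.14 − 1.452) / 0.13 = 251.4 mg/L.
Required removal = 1 − 251.4/1080 = 76.72 %.

76.7 %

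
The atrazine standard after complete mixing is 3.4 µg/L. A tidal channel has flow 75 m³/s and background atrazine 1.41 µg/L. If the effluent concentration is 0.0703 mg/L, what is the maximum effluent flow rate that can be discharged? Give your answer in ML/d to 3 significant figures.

1.41 µg/L = 0.00141 mg/L.
3.4 µg/L = 0.0034 mg/L.
Mass balance at complete mixing: C_std·(Q_w + Q_r) = Q_w·C_e + Q_r·C_b.
Rearranging, Q_w = Q_r·(C_std − C_b)/(C_e − C_std) = 75·(0.0034 − 0.00141) / (0.0703 − 0.0034) = 2.231 m³/s.
= 192.8 ML/d.

193 ML/d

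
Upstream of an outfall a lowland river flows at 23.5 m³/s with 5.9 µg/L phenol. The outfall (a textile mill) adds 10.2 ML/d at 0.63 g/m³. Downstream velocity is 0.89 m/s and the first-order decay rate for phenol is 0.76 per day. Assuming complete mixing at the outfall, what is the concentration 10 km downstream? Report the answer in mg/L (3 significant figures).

10.2 ML/d = 0.1181 m³/s.
5.9 µg/L = 0.0059 mg/L.
After complete mixing, C₀ = (0.1181·0.63 + 23.5·0.0059) / 23.62 = 0.00902 mg/L.
Travel time t = 1e+04 m / 0.89 m/s = 1.124e+04 s = 0.13 d.
C = 0.00902·exp(−0.76·0.13) = 0.00902·0.9059 = 0.008171 mg/L.

0.00817 mg/L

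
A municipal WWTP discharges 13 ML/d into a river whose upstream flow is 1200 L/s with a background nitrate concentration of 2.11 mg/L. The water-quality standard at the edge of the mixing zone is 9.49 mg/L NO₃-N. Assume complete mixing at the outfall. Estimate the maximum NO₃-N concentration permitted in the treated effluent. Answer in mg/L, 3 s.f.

68.3 mg/L

13 ML/d = 0.1505 m³/s.
1200 L/s = 1.2 m³/s.
Mass balance: 9.49·1.35 = 0.1505·Cₑ + 1.2·2.11.
Cₑ = (12.82 − 2.532) / 0.1505 = 68.35 mg/L.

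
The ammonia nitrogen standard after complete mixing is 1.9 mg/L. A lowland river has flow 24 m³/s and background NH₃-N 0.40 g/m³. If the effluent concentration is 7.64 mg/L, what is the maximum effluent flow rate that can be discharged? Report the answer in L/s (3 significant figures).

Mass balance at complete mixing: C_std·(Q_w + Q_r) = Q_w·C_e + Q_r·C_b.
Rearranging, Q_w = Q_r·(C_std − C_b)/(C_e − C_std) = 24·(1.9 − 0.4) / (7.64 − 1.9) = 6.272 m³/s.
= 6272 L/s.

6270 L/s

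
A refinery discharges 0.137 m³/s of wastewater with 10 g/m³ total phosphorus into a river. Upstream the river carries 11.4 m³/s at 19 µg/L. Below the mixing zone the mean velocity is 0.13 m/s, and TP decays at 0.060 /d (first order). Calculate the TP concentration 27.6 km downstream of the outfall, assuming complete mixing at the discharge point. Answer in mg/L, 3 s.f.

19 µg/L = 0.019 mg/L.
After complete mixing, C₀ = (0.137·10 + 11.4·0.019) / 11.54 = 0.1375 mg/L.
Travel time t = 2.76e+04 m / 0.13 m/s = 2.123e+05 s = 2.457 d.
C = 0.1375·exp(−0.060·2.457) = 0.1375·0.8629 = 0.1187 mg/L.

0.119 mg/L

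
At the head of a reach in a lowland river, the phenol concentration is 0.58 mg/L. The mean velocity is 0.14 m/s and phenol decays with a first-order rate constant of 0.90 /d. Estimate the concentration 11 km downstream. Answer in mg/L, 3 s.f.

Travel time t = 11 km / 0.14 m/s = 1.1e+04/0.14 = 7.857e+04 s = 0.9094 d.
First-order decay: C = 0.58·exp(−0.90·0.9094) = 0.58·0.4411 = 0.2558 mg/L.

0.256 mg/L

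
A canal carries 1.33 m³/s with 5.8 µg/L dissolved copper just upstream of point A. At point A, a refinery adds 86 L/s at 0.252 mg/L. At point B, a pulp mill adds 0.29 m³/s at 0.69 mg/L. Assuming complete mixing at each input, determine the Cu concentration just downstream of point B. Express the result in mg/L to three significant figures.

0.135 mg/L

5.8 µg/L = 0.0058 mg/L.
86 L/s = 0.086 m³/s.
After input A: C = (1.33·0.0058 + 0.086·0.252) / 1.416 = 0.02075 mg/L.
After input B: C = (1.416·0.02075 + 0.29·0.69) / 1.706 = 0.1345 mg/L.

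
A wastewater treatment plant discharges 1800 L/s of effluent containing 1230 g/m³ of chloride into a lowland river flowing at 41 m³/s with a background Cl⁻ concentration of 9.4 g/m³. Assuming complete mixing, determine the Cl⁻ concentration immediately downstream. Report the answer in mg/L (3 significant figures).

1800 L/s = 1.8 m³/s.
Conservation of mass across the mixing zone: C = (1.8·1230 + 41·9.4) / (1.8 + 41) = 2599/42.8 = 60.73 mg/L.

60.7 mg/L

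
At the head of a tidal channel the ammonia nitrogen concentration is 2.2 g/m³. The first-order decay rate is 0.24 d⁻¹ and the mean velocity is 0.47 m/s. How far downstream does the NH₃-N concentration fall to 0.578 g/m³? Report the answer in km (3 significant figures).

From C = C₀·e^(−kt), t = ln(C₀/C)/k = ln(2.2/0.578)/0.24 = 1.337/0.24 = 5.569 d.
Distance = v·t = 0.47 m/s × 4.812e+05 s = 2.262e+05 m = 226.2 km.

226 km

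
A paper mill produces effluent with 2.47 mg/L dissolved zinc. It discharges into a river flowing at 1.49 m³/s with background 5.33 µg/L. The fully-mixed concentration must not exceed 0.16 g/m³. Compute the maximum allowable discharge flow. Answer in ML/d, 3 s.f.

5.33 µg/L = 0.00533 mg/L.
Mass balance at complete mixing: C_std·(Q_w + Q_r) = Q_w·C_e + Q_r·C_b.
Rearranging, Q_w = Q_r·(C_std − C_b)/(C_e − C_std) = 1.49·(0.16 − 0.00533) / (2.47 − 0.16) = 0.09977 m³/s.
= 8.62 ML/d.

8.62 ML/d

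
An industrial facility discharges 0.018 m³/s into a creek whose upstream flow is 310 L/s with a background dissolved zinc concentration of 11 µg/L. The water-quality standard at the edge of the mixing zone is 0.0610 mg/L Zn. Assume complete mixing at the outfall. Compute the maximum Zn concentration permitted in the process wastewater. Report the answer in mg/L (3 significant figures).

310 L/s = 0.31 m³/s.
11 µg/L = 0.011 mg/L.
Mass balance: 0.061·0.328 = 0.018·Cₑ + 0.31·0.011.
Cₑ = (0.02001 − 0.00341) / 0.018 = 0.9221 mg/L.

0.922 mg/L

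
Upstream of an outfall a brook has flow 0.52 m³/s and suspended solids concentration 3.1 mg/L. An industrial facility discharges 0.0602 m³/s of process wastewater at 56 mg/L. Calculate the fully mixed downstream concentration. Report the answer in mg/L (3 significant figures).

8.59 mg/L

By mass balance at complete mixing, C = (0.0602·56 + 0.52·3.1) / (0.0602 + 0.52) = 4.983/0.5802 = 8.589 mg/L.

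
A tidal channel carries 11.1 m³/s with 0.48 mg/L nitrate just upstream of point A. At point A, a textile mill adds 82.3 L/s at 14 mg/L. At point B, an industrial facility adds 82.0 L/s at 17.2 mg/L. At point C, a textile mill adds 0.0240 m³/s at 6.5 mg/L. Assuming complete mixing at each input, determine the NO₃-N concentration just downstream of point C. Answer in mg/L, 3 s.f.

82.3 L/s = 0.0823 m³/s.
After input A: C = (11.1·0.48 + 0.0823·14) / 11.18 = 0.5795 mg/L.
82.0 L/s = 0.082 m³/s.
After input B: C = (11.18·0.5795 + 0.082·17.2) / 11.26 = 0.7005 mg/L.
After input C: C = (11.26·0.7005 + 0.024·6.5) / 11.29 = 0.7128 mg/L.

0.713 mg/L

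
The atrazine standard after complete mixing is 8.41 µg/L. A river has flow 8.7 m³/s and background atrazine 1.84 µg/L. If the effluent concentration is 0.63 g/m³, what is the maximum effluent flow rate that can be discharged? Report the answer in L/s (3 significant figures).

1.84 µg/L = 0.00184 mg/L.
8.41 µg/L = 0.00841 mg/L.
Mass balance at complete mixing: C_std·(Q_w + Q_r) = Q_w·C_e + Q_r·C_b.
Rearranging, Q_w = Q_r·(C_std − C_b)/(C_e − C_std) = 8.7·(0.00841 − 0.00184) / (0.63 − 0.00841) = 0.09196 m³/s.
= 91.96 L/s.

92.0 L/s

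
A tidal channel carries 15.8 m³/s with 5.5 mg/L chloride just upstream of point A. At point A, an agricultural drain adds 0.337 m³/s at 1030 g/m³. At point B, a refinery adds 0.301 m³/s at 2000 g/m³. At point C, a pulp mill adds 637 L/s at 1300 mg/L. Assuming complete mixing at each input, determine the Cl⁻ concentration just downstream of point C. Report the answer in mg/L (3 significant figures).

After input A: C = (15.8·5.5 + 0.337·1030) / 16.14 = 26.9 mg/L.
After input B: C = (16.14·26.9 + 0.301·2000) / 16.44 = 63.03 mg/L.
637 L/s = 0.637 m³/s.
After input C: C = (16.44·63.03 + 0.637·1300) / 17.07 = 109.2 mg/L.

109 mg/L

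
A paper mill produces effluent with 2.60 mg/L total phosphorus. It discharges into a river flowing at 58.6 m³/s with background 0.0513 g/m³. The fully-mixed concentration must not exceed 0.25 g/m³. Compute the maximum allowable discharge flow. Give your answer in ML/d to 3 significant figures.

428 ML/d

Mass balance at complete mixing: C_std·(Q_w + Q_r) = Q_w·C_e + Q_r·C_b.
Rearranging, Q_w = Q_r·(C_std − C_b)/(C_e − C_std) = 58.6·(0.25 − 0.0513) / (2.6 − 0.25) = 4.955 m³/s.
= 428.1 ML/d.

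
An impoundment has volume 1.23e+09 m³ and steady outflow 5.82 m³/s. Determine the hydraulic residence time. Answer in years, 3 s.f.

Q = 5.82 m³/s × 3.156e+07 s/yr = 1.837e+08 m³/yr.
Hydraulic residence time τ = V/Q = 1.23e+09/1.837e+08 = 6.697 yr.

6.70 yr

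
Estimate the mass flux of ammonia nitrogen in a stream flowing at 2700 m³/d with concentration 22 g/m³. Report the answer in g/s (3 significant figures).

2700 m³/d = 0.03125 m³/s.
Mass flux = Q·C = 0.03125 m³/s × 22 g/m³ = 0.6875 g/s.

0.688 g/s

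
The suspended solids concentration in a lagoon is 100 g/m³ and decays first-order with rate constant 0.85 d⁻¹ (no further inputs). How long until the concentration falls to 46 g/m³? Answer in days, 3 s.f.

0.914 d

t = ln(C₀/C)/k = ln(100/46)/0.85 = 0.7765/0.85 = 0.9136 d.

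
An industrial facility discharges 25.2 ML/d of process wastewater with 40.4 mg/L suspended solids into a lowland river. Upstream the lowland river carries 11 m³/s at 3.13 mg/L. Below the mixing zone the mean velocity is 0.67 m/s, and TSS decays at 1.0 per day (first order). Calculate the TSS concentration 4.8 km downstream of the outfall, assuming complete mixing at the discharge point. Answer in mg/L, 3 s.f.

25.2 ML/d = 0.2917 m³/s.
After complete mixing, C₀ = (0.2917·40.4 + 11·3.13) / 11.29 = 4.093 mg/L.
Travel time t = 4800 m / 0.67 m/s = 7164 s = 0.08292 d.
C = 4.093·exp(−1.0·0.08292) = 4.093·0.9204 = 3.767 mg/L.

3.77 mg/L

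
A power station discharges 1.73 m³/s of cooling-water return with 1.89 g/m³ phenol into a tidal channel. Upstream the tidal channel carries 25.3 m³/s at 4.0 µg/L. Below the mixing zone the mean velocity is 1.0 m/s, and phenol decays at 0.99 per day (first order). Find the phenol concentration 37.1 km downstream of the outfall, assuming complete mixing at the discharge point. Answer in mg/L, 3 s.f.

4.0 µg/L = 0.004 mg/L.
After complete mixing, C₀ = (1.73·1.89 + 25.3·0.004) / 27.03 = 0.1247 mg/L.
Travel time t = 3.71e+04 m / 1.0 m/s = 3.71e+04 s = 0.4294 d.
C = 0.1247·exp(−0.99·0.4294) = 0.1247·0.6537 = 0.08152 mg/L.

0.0815 mg/L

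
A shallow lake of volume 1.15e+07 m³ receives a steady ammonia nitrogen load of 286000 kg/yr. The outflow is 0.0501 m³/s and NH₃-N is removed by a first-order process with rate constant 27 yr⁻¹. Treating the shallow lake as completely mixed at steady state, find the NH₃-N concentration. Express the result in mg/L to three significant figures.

0.916 mg/L

Outflow Q = 0.0501 m³/s × 3.156e+07 s/yr = 1.581e+06 m³/yr.
Steady-state CSTR mass balance: W = Q·C + k·V·C, so C = W/(Q + kV).
Q + kV = 1.581e+06 + 27·1.15e+07 = 3.121e+08 m³/yr.
C = 286000/3.121e+08 = 0.0009164 kg/m³ = 0.9164 mg/L.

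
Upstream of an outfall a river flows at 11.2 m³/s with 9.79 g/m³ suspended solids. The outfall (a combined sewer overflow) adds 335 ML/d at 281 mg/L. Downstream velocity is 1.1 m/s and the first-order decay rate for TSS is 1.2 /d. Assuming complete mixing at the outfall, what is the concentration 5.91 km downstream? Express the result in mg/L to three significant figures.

335 ML/d = 3.877 m³/s.
After complete mixing, C₀ = (3.877·281 + 11.2·9.79) / 15.08 = 79.53 mg/L.
Travel time t = 5910 m / 1.1 m/s = 5373 s = 0.06218 d.
C = 79.53·exp(−1.2·0.06218) = 79.53·0.9281 = 73.82 mg/L.

73.8 mg/L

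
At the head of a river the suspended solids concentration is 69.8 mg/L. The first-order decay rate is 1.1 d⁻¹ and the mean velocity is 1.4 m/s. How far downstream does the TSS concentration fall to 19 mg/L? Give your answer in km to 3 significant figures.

From C = C₀·e^(−kt), t = ln(C₀/C)/k = ln(69.8/19)/1.1 = 1.301/1.1 = 1.183 d.
Distance = v·t = 1.4 m/s × 1.022e+05 s = 1.431e+05 m = 143.1 km.

143 km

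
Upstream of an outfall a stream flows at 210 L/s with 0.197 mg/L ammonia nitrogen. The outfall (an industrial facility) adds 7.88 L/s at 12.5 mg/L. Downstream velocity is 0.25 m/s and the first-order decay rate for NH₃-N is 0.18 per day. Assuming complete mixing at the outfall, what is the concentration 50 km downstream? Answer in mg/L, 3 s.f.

0.423 mg/L

7.88 L/s = 0.00788 m³/s.
210 L/s = 0.21 m³/s.
After complete mixing, C₀ = (0.00788·12.5 + 0.21·0.197) / 0.2179 = 0.642 mg/L.
Travel time t = 5e+04 m / 0.25 m/s = 2e+05 s = 2.315 d.
C = 0.642·exp(−0.18·2.315) = 0.642·0.6592 = 0.4232 mg/L.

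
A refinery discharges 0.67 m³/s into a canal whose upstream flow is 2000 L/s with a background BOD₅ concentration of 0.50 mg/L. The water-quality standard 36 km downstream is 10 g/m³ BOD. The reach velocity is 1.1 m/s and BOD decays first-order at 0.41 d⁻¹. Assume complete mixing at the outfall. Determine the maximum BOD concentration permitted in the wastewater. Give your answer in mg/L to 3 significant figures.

2000 L/s = 2 m³/s.
Travel time to the compliance point: t = 3.6e+04/1.1 = 3.273e+04 s = 0.3788 d; decay factor exp(−0.41·0.3788) = 0.8562.
So the concentration just after mixing may be at most 10/0.8562 = 11.68 mg/L.
Mass balance: 11.68·2.67 = 0.67·Cₑ + 2·0.5.
Cₑ = (31.19 − 1) / 0.67 = 45.05 mg/L.

45.1 mg/L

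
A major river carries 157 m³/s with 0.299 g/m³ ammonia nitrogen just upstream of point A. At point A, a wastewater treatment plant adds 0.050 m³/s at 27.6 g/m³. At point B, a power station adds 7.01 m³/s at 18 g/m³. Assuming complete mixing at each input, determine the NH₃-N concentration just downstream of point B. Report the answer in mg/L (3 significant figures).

After input A: C = (157·0.299 + 0.05·27.6) / 157.1 = 0.3077 mg/L.
After input B: C = (157.1·0.3077 + 7.01·18) / 164.1 = 1.064 mg/L.

1.06 mg/L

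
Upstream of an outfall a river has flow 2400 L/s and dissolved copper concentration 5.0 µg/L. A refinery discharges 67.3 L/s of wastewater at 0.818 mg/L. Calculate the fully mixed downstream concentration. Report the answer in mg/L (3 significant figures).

67.3 L/s = 0.0673 m³/s.
2400 L/s = 2.4 m³/s.
5.0 µg/L = 0.005 mg/L.
Flow-weighted mixing gives C = (0.0673·0.818 + 2.4·0.005) / (0.0673 + 2.4) = 0.06705/2.467 = 0.02718 mg/L.

0.0272 mg/L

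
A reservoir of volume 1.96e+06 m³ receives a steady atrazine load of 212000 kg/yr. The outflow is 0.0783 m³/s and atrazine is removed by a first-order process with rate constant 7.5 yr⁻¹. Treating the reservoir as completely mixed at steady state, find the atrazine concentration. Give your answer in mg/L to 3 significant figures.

12.3 mg/L

Outflow Q = 0.0783 m³/s × 3.156e+07 s/yr = 2.471e+06 m³/yr.
Steady-state CSTR mass balance: W = Q·C + k·V·C, so C = W/(Q + kV).
Q + kV = 2.471e+06 + 7.5·1.96e+06 = 1.717e+07 m³/yr.
C = 212000/1.717e+07 = 0.01235 kg/m³ = 12.35 mg/L.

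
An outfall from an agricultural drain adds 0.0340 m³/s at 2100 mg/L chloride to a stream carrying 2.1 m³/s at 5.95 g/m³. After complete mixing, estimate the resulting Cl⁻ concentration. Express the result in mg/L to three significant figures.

Flow-weighted mixing gives C = (0.034·2100 + 2.1·5.95) / (0.034 + 2.1) = 83.9/2.134 = 39.31 mg/L.

39.3 mg/L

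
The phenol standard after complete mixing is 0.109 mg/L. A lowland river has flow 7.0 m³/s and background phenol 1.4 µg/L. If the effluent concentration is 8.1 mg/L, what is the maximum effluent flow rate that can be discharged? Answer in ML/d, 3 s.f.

8.14 ML/d

1.4 µg/L = 0.0014 mg/L.
Mass balance at complete mixing: C_std·(Q_w + Q_r) = Q_w·C_e + Q_r·C_b.
Rearranging, Q_w = Q_r·(C_std − C_b)/(C_e − C_std) = 7.0·(0.109 − 0.0014) / (8.1 − 0.109) = 0.09426 m³/s.
= 8.144 ML/d.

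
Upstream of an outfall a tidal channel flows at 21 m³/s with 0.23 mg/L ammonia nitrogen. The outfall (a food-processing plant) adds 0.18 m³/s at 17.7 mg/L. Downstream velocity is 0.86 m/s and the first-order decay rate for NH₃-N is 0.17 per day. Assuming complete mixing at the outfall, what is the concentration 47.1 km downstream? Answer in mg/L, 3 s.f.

0.340 mg/L

After complete mixing, C₀ = (0.18·17.7 + 21·0.23) / 21.18 = 0.3785 mg/L.
Travel time t = 4.71e+04 m / 0.86 m/s = 5.477e+04 s = 0.6339 d.
C = 0.3785·exp(−0.17·0.6339) = 0.3785·0.8978 = 0.3398 mg/L.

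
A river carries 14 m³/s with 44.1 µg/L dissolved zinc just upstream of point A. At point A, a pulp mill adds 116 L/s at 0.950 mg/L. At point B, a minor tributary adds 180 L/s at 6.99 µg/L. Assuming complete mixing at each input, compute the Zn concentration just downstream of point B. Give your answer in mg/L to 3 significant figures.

0.0510 mg/L

44.1 µg/L = 0.0441 mg/L.
116 L/s = 0.116 m³/s.
After input A: C = (14·0.0441 + 0.116·0.95) / 14.12 = 0.05154 mg/L.
180 L/s = 0.18 m³/s.
6.99 µg/L = 0.00699 mg/L.
After input B: C = (14.12·0.05154 + 0.18·0.00699) / 14.3 = 0.05098 mg/L.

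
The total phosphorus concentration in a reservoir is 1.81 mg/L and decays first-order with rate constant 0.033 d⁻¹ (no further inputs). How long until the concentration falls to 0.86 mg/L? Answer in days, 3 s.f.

22.5 d

t = ln(C₀/C)/k = ln(1.81/0.86)/0.033 = 0.7441/0.033 = 22.55 d.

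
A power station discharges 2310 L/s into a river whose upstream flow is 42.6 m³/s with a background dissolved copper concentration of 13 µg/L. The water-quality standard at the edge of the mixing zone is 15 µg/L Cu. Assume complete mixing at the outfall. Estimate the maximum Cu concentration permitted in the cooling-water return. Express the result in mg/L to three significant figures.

0.0519 mg/L

2310 L/s = 2.31 m³/s.
13 µg/L = 0.013 mg/L.
15 µg/L = 0.015 mg/L.
Mass balance: 0.015·44.91 = 2.31·Cₑ + 42.6·0.013.
Cₑ = (0.6737 − 0.5538) / 2.31 = 0.05188 mg/L.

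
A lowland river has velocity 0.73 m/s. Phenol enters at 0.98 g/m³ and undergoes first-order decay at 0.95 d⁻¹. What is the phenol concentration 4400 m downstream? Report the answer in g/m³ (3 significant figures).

0.917 g/m³

Travel time t = 4400 m / 0.73 m/s = 4400/0.73 = 6027 s = 0.06976 d.
First-order decay: C = 0.98·exp(−0.95·0.06976) = 0.98·0.9359 = 0.9172 g/m³.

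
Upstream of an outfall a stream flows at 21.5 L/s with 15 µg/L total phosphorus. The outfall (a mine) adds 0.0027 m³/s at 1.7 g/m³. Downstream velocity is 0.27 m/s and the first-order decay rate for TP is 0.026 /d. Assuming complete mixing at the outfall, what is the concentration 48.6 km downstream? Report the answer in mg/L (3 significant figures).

0.192 mg/L

21.5 L/s = 0.0215 m³/s.
15 µg/L = 0.015 mg/L.
After complete mixing, C₀ = (0.0027·1.7 + 0.0215·0.015) / 0.0242 = 0.203 mg/L.
Travel time t = 4.86e+04 m / 0.27 m/s = 1.8e+05 s = 2.083 d.
C = 0.203·exp(−0.026·2.083) = 0.203·0.9473 = 0.1923 mg/L.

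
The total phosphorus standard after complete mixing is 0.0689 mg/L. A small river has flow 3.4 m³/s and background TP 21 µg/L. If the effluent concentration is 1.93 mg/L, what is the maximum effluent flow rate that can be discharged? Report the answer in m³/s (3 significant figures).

21 µg/L = 0.021 mg/L.
Mass balance at complete mixing: C_std·(Q_w + Q_r) = Q_w·C_e + Q_r·C_b.
Rearranging, Q_w = Q_r·(C_std − C_b)/(C_e − C_std) = 3.4·(0.0689 − 0.021) / (1.93 − 0.0689) = 0.08751 m³/s.

0.0875 m³/s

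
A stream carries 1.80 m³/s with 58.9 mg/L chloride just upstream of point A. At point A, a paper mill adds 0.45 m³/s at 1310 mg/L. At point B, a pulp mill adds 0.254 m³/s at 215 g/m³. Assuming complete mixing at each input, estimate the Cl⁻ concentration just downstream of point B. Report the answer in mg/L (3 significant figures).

300 mg/L

After input A: C = (1.8·58.9 + 0.45·1310) / 2.25 = 309.1 mg/L.
After input B: C = (2.25·309.1 + 0.254·215) / 2.504 = 299.6 mg/L.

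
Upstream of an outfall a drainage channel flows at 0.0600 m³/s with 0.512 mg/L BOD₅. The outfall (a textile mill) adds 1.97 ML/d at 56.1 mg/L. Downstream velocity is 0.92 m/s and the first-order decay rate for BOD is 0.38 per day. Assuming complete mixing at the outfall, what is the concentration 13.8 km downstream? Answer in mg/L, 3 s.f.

14.8 mg/L

1.97 ML/d = 0.0228 m³/s.
After complete mixing, C₀ = (0.0228·56.1 + 0.06·0.512) / 0.0828 = 15.82 mg/L.
Travel time t = 1.38e+04 m / 0.92 m/s = 1.5e+04 s = 0.1736 d.
C = 15.82·exp(−0.38·0.1736) = 15.82·0.9362 = 14.81 mg/L.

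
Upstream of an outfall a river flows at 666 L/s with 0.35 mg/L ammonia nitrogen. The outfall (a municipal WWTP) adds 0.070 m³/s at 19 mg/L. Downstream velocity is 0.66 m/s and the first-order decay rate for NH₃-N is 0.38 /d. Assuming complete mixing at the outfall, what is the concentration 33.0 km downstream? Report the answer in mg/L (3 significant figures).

1.70 mg/L

666 L/s = 0.666 m³/s.
After complete mixing, C₀ = (0.07·19 + 0.666·0.35) / 0.736 = 2.124 mg/L.
Travel time t = 3.3e+04 m / 0.66 m/s = 5e+04 s = 0.5787 d.
C = 2.124·exp(−0.38·0.5787) = 2.124·0.8026 = 1.705 mg/L.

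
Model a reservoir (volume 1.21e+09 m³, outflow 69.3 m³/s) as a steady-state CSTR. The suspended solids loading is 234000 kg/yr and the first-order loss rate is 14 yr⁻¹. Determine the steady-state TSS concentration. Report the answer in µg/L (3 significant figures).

12.2 µg/L

Outflow Q = 69.3 m³/s × 3.156e+07 s/yr = 2.187e+09 m³/yr.
Steady-state CSTR mass balance: W = Q·C + k·V·C, so C = W/(Q + kV).
Q + kV = 2.187e+09 + 14·1.21e+09 = 1.913e+10 m³/yr.
C = 234000/1.913e+10 = 1.223e-05 kg/m³ = 0.01223 mg/L = 12.23 µg/L.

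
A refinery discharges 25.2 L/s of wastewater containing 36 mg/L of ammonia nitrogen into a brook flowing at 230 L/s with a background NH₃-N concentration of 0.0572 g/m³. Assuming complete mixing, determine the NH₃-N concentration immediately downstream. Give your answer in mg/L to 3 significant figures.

25.2 L/s = 0.0252 m³/s.
230 L/s = 0.23 m³/s.
By mass balance at complete mixing, C = (0.0252·36 + 0.23·0.0572) / (0.0252 + 0.23) = 0.9204/0.2552 = 3.606 mg/L.

3.61 mg/L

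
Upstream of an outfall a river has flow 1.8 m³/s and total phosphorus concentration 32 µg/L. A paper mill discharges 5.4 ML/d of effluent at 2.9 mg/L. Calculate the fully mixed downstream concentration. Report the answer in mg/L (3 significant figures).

0.128 mg/L

5.4 ML/d = 0.0625 m³/s.
32 µg/L = 0.032 mg/L.
By mass balance at complete mixing, C = (0.0625·2.9 + 1.8·0.032) / (0.0625 + 1.8) = 0.2389/1.863 = 0.1282 mg/L.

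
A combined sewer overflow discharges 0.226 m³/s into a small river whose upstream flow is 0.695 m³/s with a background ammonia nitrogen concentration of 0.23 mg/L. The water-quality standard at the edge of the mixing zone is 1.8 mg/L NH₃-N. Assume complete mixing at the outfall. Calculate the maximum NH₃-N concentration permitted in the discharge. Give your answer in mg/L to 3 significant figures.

Mass balance: 1.8·0.921 = 0.226·Cₑ + 0.695·0.23.
Cₑ = (1.658 − 0.1598) / 0.226 = 6.628 mg/L.

6.63 mg/L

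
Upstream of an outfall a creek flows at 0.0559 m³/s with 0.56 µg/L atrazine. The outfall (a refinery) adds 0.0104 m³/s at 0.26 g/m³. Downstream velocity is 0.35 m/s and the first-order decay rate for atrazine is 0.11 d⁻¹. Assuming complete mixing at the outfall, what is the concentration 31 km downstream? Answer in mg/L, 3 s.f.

0.0369 mg/L

0.56 µg/L = 0.00056 mg/L.
After complete mixing, C₀ = (0.0104·0.26 + 0.0559·0.00056) / 0.0663 = 0.04126 mg/L.
Travel time t = 3.1e+04 m / 0.35 m/s = 8.857e+04 s = 1.025 d.
C = 0.04126·exp(−0.11·1.025) = 0.04126·0.8934 = 0.03686 mg/L.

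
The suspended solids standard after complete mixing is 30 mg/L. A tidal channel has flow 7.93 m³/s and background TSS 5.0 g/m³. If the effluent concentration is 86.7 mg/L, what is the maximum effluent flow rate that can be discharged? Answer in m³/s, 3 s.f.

3.50 m³/s

Mass balance at complete mixing: C_std·(Q_w + Q_r) = Q_w·C_e + Q_r·C_b.
Rearranging, Q_w = Q_r·(C_std − C_b)/(C_e − C_std) = 7.93·(30 − 5) / (86.7 − 30) = 3.496 m³/s.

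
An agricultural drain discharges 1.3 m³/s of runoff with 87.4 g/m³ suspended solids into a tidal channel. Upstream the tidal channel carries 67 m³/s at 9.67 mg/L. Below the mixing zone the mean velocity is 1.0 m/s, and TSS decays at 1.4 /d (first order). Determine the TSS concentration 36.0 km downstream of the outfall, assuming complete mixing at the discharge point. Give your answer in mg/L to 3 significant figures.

After complete mixing, C₀ = (1.3·87.4 + 67·9.67) / 68.3 = 11.15 mg/L.
Travel time t = 3.6e+04 m / 1.0 m/s = 3.6e+04 s = 0.4167 d.
C = 11.15·exp(−1.4·0.4167) = 11.15·0.558 = 6.222 mg/L.

6.22 mg/L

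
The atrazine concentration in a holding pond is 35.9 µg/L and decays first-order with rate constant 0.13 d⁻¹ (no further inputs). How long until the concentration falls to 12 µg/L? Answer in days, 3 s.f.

t = ln(C₀/C)/k = ln(35.9/12)/0.13 = 1.096/0.13 = 8.429 d.

8.43 d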